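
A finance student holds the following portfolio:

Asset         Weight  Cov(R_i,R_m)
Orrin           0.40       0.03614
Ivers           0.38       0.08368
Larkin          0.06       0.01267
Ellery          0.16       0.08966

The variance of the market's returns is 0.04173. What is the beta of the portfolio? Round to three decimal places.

β_Orrin = 0.03614 / 0.04173 = 0.8660
β_Ivers = 0.08368 / 0.04173 = 2.0053
β_Larkin = 0.01267 / 0.04173 = 0.3036
β_Ellery = 0.08966 / 0.04173 = 2.1486
β_P = Σ w_i β_i = 0.40×0.8660 + 0.38×2.0053 + 0.06×0.3036 + 0.16×2.1486 = 1.4704

1.470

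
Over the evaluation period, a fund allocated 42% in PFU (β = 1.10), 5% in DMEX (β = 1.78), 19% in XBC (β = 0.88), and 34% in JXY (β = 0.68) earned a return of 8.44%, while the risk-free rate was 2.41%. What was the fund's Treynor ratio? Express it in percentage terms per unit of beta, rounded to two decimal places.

β_P = 0.42×1.10 + 0.05×1.78 + 0.19×0.88 + 0.34×0.68 = 0.9494
Treynor = (R_P − R_f) / β_P = (8.44% − 2.41%) / 0.9494 = 6.03% / 0.9494 = 6.35%

6.35%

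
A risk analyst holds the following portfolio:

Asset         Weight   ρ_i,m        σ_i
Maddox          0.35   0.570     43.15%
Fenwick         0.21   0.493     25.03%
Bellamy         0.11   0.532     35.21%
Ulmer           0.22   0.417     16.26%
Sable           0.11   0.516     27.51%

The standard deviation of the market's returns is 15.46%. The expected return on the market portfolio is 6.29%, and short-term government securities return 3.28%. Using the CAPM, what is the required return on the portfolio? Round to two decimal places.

β_Maddox = 0.570 × 43.15% / 15.46% = 1.5909
β_Fenwick = 0.493 × 25.03% / 15.46% = 0.7982
β_Bellamy = 0.532 × 35.21% / 15.46% = 1.2116
β_Ulmer = 0.417 × 16.26% / 15.46% = 0.4386
β_Sable = 0.516 × 27.51% / 15.46% = 0.9182
β_P = Σ w_i β_i = 0.35×1.5909 + 0.21×0.7982 + 0.11×1.2116 + 0.22×0.4386 + 0.11×0.9182 = 1.0552
MRP = 6.29% − 3.28% = 3.01%
E(R_P) = R_f + β_P × MRP = 3.28% + 1.0552 × 3.01% = 6.46%

6.46%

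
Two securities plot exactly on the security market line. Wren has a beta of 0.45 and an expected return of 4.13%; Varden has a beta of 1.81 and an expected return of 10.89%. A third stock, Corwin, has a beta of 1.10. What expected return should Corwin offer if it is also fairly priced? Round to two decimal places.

MRP (SML slope) = (10.89% − 4.13%) / (1.81 − 0.45) = 6.76% / 1.36 = 4.9706%
R_f (intercept) = 4.13% − 0.45 × 4.9706% = 1.8932%
E(R_Corwin) = R_f + β × MRP = 1.8932% + 1.10 × 4.9706% = 7.36%

7.36%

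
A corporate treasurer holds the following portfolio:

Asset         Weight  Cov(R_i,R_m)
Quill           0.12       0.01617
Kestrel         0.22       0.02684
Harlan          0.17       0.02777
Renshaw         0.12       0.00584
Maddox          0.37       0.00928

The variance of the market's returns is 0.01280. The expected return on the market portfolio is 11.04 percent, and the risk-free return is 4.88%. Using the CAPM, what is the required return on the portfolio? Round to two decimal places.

12.92%

β_Quill = 0.01617 / 0.01280 = 1.2633
β_Kestrel = 0.02684 / 0.01280 = 2.0969
β_Harlan = 0.02777 / 0.01280 = 2.1695
β_Renshaw = 0.00584 / 0.01280 = 0.4563
β_Maddox = 0.00928 / 0.01280 = 0.7250
β_P = Σ w_i β_i = 0.12×1.2633 + 0.22×2.0969 + 0.17×2.1695 + 0.12×0.4563 + 0.37×0.7250 = 1.3047
MRP = 11.04% − 4.88% = 6.16%
E(R_P) = R_f + β_P × MRP = 4.88% + 1.3047 × 6.16% = 12.92%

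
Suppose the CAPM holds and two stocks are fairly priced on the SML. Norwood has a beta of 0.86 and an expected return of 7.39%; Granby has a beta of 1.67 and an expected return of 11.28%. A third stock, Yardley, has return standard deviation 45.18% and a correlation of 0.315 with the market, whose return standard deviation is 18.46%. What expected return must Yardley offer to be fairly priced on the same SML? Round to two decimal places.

6.96%

MRP = (11.28% − 7.39%) / (1.67 − 0.86) = 4.8025%
R_f = 7.39% − 0.86 × 4.8025% = 3.2599%
β_Yardley = ρ·σ_i/σ_m = 0.315 × 45.18 / 18.46 = 0.7709
E(R_Yardley) = R_f + β × MRP = 3.2599% + 0.7709 × 4.8025% = 6.96%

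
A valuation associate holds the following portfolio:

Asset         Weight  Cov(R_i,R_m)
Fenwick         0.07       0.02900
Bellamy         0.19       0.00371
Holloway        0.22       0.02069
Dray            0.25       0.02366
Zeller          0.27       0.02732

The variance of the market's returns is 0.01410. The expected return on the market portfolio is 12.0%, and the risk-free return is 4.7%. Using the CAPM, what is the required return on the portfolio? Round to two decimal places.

15.35%

β_Fenwick = 0.02900 / 0.01410 = 2.0567
β_Bellamy = 0.00371 / 0.01410 = 0.2631
β_Holloway = 0.02069 / 0.01410 = 1.4674
β_Dray = 0.02366 / 0.01410 = 1.6780
β_Zeller = 0.02732 / 0.01410 = 1.9376
β_P = Σ w_i β_i = 0.07×2.0567 + 0.19×0.2631 + 0.22×1.4674 + 0.25×1.6780 + 0.27×1.9376 = 1.4594
MRP = 12.0% − 4.7% = 7.30%
E(R_P) = R_f + β_P × MRP = 4.7% + 1.4594 × 7.3% = 15.35%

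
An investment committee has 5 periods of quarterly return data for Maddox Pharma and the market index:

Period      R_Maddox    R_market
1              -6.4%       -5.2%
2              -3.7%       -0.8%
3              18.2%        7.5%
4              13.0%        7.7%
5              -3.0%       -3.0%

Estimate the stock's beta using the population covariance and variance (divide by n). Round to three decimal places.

1.795

Mean R_i = (-6.4 − 3.7 + 18.2 + 13.0 − 3.0) / 5 = 3.6200%
Mean R_m = (-5.2 − 0.8 + 7.5 + 7.7 − 3.0) / 5 = 1.2400%
Σ(R_i − R̄_i)(R_m − R̄_m) = 259.3960  ⇒  Cov = 259.3960 / 5 = 51.8792
Σ(R_m − R̄_m)² = 144.5320  ⇒  Var(R_m) = 144.5320 / 5 = 28.9064
β = Cov / Var(R_m) = 51.8792 / 28.9064 = 1.7947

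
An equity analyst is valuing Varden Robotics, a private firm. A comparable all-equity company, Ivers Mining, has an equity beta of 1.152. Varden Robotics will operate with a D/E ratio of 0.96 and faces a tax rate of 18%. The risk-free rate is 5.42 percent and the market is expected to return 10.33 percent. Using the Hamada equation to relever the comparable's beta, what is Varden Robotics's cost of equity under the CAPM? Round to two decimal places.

15.53%

β_L = β_U × [1 + (1 − t)(D/E)] = 1.152 × [1 + (1 − 0.18) × 0.96]
    = 1.152 × [1 + 0.82 × 0.96] = 1.152 × 1.7872 = 2.0589
MRP = 10.33% − 5.42% = 4.91%
E(R) = R_f + β_L × MRP = 5.42% + 2.0589 × 4.91% = 15.53%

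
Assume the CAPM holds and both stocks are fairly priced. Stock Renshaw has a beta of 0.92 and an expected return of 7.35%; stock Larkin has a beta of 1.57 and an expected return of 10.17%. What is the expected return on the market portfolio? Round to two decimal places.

7.70%

Both satisfy E(R) = R_f + β·MRP, so the slope of the SML is
MRP = (10.17% − 7.35%) / (1.57 − 0.92) = 2.82% / 0.65 = 4.3385%
R_f = E(R_Renshaw) − β_Renshaw·MRP = 7.35% − 0.92 × 4.3385% = 3.3586%
E(R_m) = R_f + MRP = 3.3586% + 4.3385% = 7.70%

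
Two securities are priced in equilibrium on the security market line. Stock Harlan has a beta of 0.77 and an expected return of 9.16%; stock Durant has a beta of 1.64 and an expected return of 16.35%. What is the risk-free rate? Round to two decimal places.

Both satisfy E(R) = R_f + β·MRP, so the slope of the SML is
MRP = (16.35% − 9.16%) / (1.64 − 0.77) = 7.19% / 0.87 = 8.2644%
R_f = E(R_Harlan) − β_Harlan·MRP = 9.16% − 0.77 × 8.2644% = 2.7964%

2.80%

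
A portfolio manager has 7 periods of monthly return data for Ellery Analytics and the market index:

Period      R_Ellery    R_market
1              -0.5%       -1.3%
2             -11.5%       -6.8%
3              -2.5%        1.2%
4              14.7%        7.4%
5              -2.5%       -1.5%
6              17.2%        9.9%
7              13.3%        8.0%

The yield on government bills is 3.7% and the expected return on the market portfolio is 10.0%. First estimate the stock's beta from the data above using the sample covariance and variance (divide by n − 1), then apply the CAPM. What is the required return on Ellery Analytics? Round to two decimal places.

14.69%

Mean R_i = (-0.5 − 11.5 − 2.5 + 14.7 − 2.5 + 17.2 + 13.3) / 7 = 4.0286%
Mean R_m = (-1.3 − 6.8 + 1.2 + 7.4 − 1.5 + 9.9 + 8.0) / 7 = 2.4143%
Σ(R_i − R̄_i)(R_m − R̄_m) = 396.9771  ⇒  Cov = 396.9771 / 6 = 66.1629
Σ(R_m − R̄_m)² = 227.5886  ⇒  Var(R_m) = 227.5886 / 6 = 37.9314
β = Cov / Var(R_m) = 66.1629 / 37.9314 = 1.7443
MRP = 10.0% − 3.7% = 6.30%
E(R) = R_f + β × MRP = 3.7% + 1.7443 × 6.3% = 14.69%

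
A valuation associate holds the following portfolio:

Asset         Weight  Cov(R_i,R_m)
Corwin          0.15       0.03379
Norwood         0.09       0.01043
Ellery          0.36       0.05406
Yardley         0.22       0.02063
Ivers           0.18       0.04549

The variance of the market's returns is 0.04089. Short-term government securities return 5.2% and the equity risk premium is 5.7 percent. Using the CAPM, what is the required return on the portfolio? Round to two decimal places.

10.52%

β_Corwin = 0.03379 / 0.04089 = 0.8264
β_Norwood = 0.01043 / 0.04089 = 0.2551
β_Ellery = 0.05406 / 0.04089 = 1.3221
β_Yardley = 0.02063 / 0.04089 = 0.5045
β_Ivers = 0.04549 / 0.04089 = 1.1125
β_P = Σ w_i β_i = 0.15×0.8264 + 0.09×0.2551 + 0.36×1.3221 + 0.22×0.5045 + 0.18×1.1125 = 0.9341
E(R_P) = R_f + β_P × MRP = 5.2% + 0.9341 × 5.7% = 10.52%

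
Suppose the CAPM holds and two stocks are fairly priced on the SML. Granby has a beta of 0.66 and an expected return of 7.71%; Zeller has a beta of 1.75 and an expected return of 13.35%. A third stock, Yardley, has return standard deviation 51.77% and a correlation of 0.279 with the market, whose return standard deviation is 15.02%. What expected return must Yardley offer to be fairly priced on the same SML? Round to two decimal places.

MRP = (13.35% − 7.71%) / (1.75 − 0.66) = 5.1743%
R_f = 7.71% − 0.66 × 5.1743% = 4.2950%
β_Yardley = ρ·σ_i/σ_m = 0.279 × 51.77 / 15.02 = 0.9616
E(R_Yardley) = R_f + β × MRP = 4.2950% + 0.9616 × 5.1743% = 9.27%

9.27%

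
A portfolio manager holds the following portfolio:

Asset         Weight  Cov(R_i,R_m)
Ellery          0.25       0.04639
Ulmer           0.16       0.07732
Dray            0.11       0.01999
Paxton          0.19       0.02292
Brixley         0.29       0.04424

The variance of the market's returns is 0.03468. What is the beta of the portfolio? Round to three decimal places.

β_Ellery = 0.04639 / 0.03468 = 1.3377
β_Ulmer = 0.07732 / 0.03468 = 2.2295
β_Dray = 0.01999 / 0.03468 = 0.5764
β_Paxton = 0.02292 / 0.03468 = 0.6609
β_Brixley = 0.04424 / 0.03468 = 1.2757
β_P = Σ w_i β_i = 0.25×1.3377 + 0.16×2.2295 + 0.11×0.5764 + 0.19×0.6609 + 0.29×1.2757 = 1.2501

1.250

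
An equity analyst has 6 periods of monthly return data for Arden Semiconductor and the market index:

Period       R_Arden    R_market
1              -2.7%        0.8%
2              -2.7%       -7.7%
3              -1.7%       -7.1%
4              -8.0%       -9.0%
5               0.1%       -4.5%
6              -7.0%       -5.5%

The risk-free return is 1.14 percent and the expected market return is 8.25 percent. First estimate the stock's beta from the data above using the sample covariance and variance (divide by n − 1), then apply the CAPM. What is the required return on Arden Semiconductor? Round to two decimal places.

3.47%

Mean R_i = (-2.7 − 2.7 − 1.7 − 8.0 + 0.1 − 7.0) / 6 = -3.6667%
Mean R_m = (0.8 − 7.7 − 7.1 − 9.0 − 4.5 − 5.5) / 6 = -5.5000%
Σ(R_i − R̄_i)(R_m − R̄_m) = 19.7500  ⇒  Cov = 19.7500 / 5 = 3.9500
Σ(R_m − R̄_m)² = 60.3400  ⇒  Var(R_m) = 60.3400 / 5 = 12.0680
β = Cov / Var(R_m) = 3.9500 / 12.0680 = 0.3273
MRP = 8.25% − 1.14% = 7.11%
E(R) = R_f + β × MRP = 1.14% + 0.3273 × 7.11% = 3.47%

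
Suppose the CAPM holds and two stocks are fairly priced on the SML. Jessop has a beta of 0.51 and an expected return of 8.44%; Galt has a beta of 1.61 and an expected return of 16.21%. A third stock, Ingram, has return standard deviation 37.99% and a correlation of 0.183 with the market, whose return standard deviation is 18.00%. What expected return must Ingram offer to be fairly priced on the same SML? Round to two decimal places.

MRP = (16.21% − 8.44%) / (1.61 − 0.51) = 7.0636%
R_f = 8.44% − 0.51 × 7.0636% = 4.8376%
β_Ingram = ρ·σ_i/σ_m = 0.183 × 37.99 / 18.00 = 0.3862
E(R_Ingram) = R_f + β × MRP = 4.8376% + 0.3862 × 7.0636% = 7.57%

7.57%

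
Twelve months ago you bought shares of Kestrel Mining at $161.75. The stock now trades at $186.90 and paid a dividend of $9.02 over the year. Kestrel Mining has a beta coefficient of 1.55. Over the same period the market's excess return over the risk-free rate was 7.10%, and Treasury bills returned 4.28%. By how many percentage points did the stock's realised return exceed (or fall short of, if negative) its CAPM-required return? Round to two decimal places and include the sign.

+5.84%

Realised HPR = (P1 + D1 − P0) / P0 = (186.90 + 9.02 − 161.75) / 161.75 = 34.17 / 161.75 = 21.1252%
CAPM required = R_f + β·MRP = 4.28% + 1.55 × 7.10% = 15.2850%
α = realised − required = 21.1252% − 15.2850% = +5.84%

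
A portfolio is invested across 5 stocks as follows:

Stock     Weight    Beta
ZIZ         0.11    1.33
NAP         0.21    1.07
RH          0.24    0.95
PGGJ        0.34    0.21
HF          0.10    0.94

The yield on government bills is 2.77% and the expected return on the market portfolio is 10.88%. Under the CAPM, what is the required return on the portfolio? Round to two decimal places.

8.97%

β_P = Σ w_i β_i = 0.11×1.33 + 0.21×1.07 + 0.24×0.95 + 0.34×0.21 + 0.10×0.94 = 0.7644
MRP = 10.88% − 2.77% = 8.11%
E(R_P) = R_f + β_P × MRP = 2.77% + 0.7644 × 8.11% = 8.97%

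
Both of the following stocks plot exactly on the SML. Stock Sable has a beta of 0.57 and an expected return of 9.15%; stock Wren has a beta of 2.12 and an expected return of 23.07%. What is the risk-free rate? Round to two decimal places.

4.03%

Both satisfy E(R) = R_f + β·MRP, so the slope of the SML is
MRP = (23.07% − 9.15%) / (2.12 − 0.57) = 13.92% / 1.55 = 8.9806%
R_f = E(R_Sable) − β_Sable·MRP = 9.15% − 0.57 × 8.9806% = 4.0311%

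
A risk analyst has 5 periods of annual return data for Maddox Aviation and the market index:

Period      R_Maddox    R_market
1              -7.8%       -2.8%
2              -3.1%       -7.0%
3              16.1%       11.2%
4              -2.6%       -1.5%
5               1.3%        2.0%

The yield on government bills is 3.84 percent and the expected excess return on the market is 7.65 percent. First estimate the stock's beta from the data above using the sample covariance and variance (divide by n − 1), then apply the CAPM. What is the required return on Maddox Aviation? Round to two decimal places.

13.16%

Mean R_i = (-7.8 − 3.1 + 16.1 − 2.6 + 1.3) / 5 = 0.7800%
Mean R_m = (-2.8 − 7.0 + 11.2 − 1.5 + 2.0) / 5 = 0.3800%
Σ(R_i − R̄_i)(R_m − R̄_m) = 228.8780  ⇒  Cov = 228.8780 / 4 = 57.2195
Σ(R_m − R̄_m)² = 187.8080  ⇒  Var(R_m) = 187.8080 / 4 = 46.9520
β = Cov / Var(R_m) = 57.2195 / 46.9520 = 1.2187
E(R) = R_f + β × MRP = 3.84% + 1.2187 × 7.65% = 13.16%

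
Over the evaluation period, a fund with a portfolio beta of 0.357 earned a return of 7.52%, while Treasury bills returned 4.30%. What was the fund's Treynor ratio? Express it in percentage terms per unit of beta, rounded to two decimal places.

Treynor = (R_P − R_f) / β_P = (7.52% − 4.30%) / 0.3570 = 3.22% / 0.3570 = 9.02%

9.02%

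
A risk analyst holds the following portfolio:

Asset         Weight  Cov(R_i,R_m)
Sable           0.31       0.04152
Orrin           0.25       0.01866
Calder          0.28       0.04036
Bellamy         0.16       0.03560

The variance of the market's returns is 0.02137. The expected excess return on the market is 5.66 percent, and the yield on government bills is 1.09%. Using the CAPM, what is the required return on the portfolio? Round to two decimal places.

10.24%

β_Sable = 0.04152 / 0.02137 = 1.9429
β_Orrin = 0.01866 / 0.02137 = 0.8732
β_Calder = 0.04036 / 0.02137 = 1.8886
β_Bellamy = 0.03560 / 0.02137 = 1.6659
β_P = Σ w_i β_i = 0.31×1.9429 + 0.25×0.8732 + 0.28×1.8886 + 0.16×1.6659 = 1.6160
E(R_P) = R_f + β_P × MRP = 1.09% + 1.6160 × 5.66% = 10.24%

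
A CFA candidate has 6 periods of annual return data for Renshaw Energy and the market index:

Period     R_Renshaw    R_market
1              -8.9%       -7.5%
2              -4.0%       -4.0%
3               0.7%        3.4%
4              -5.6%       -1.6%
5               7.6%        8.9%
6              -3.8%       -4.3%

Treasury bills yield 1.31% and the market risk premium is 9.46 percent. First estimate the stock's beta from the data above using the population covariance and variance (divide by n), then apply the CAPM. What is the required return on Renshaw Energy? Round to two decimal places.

Mean R_i = (-8.9 − 4.0 + 0.7 − 5.6 + 7.6 − 3.8) / 6 = -2.3333%
Mean R_m = (-7.5 − 4.0 + 3.4 − 1.6 + 8.9 − 4.3) / 6 = -0.8500%
Σ(R_i − R̄_i)(R_m − R̄_m) = 166.1700  ⇒  Cov = 166.1700 / 6 = 27.6950
Σ(R_m − R̄_m)² = 179.7350  ⇒  Var(R_m) = 179.7350 / 6 = 29.9558
β = Cov / Var(R_m) = 27.6950 / 29.9558 = 0.9245
E(R) = R_f + β × MRP = 1.31% + 0.9245 × 9.46% = 10.06%

10.06%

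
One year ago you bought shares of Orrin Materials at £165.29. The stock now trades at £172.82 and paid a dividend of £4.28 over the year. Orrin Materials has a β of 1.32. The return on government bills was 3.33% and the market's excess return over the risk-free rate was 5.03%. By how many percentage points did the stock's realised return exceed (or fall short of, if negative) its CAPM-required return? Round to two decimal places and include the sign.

-2.82%

Realised HPR = (P1 + D1 − P0) / P0 = (172.82 + 4.28 − 165.29) / 165.29 = 11.81 / 165.29 = 7.1450%
CAPM required = R_f + β·MRP = 3.33% + 1.32 × 5.03% = 9.9696%
α = realised − required = 7.1450% − 9.9696% = -2.82%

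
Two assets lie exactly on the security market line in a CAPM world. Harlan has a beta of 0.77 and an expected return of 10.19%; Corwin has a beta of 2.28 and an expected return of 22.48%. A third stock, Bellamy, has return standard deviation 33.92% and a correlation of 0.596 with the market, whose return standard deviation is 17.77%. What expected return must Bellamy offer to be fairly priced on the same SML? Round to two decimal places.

13.18%

MRP = (22.48% − 10.19%) / (2.28 − 0.77) = 8.1391%
R_f = 10.19% − 0.77 × 8.1391% = 3.9229%
β_Bellamy = ρ·σ_i/σ_m = 0.596 × 33.92 / 17.77 = 1.1377
E(R_Bellamy) = R_f + β × MRP = 3.9229% + 1.1377 × 8.1391% = 13.18%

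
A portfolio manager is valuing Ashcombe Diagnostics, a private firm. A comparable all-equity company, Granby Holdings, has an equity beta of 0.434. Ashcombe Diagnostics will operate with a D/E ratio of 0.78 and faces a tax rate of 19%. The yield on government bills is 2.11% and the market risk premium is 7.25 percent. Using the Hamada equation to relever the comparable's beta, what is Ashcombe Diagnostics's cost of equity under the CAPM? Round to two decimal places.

β_L = β_U × [1 + (1 − t)(D/E)] = 0.434 × [1 + (1 − 0.19) × 0.78]
    = 0.434 × [1 + 0.81 × 0.78] = 0.434 × 1.6318 = 0.7082
E(R) = R_f + β_L × MRP = 2.11% + 0.7082 × 7.25% = 7.24%

7.24%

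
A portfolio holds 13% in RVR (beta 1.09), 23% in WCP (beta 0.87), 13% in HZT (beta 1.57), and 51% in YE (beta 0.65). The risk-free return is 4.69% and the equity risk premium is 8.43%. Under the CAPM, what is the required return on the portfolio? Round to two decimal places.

12.09%

β_P = Σ w_i β_i = 0.13×1.09 + 0.23×0.87 + 0.13×1.57 + 0.51×0.65 = 0.8774
E(R_P) = R_f + β_P × MRP = 4.69% + 0.8774 × 8.43% = 12.09%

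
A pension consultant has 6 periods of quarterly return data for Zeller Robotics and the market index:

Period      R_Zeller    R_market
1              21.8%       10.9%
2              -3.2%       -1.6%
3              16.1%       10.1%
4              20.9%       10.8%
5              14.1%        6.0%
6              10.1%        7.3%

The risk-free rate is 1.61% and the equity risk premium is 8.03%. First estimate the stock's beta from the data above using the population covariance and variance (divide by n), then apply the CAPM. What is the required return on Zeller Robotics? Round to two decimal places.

Mean R_i = (21.8 − 3.2 + 16.1 + 20.9 + 14.1 + 10.1) / 6 = 13.3000%
Mean R_m = (10.9 − 1.6 + 10.1 + 10.8 + 6.0 + 7.3) / 6 = 7.2500%
Σ(R_i − R̄_i)(R_m − R̄_m) = 210.8500  ⇒  Cov = 210.8500 / 6 = 35.1417
Σ(R_m − R̄_m)² = 113.9350  ⇒  Var(R_m) = 113.9350 / 6 = 18.9892
β = Cov / Var(R_m) = 35.1417 / 18.9892 = 1.8506
E(R) = R_f + β × MRP = 1.61% + 1.8506 × 8.03% = 16.47%

16.47%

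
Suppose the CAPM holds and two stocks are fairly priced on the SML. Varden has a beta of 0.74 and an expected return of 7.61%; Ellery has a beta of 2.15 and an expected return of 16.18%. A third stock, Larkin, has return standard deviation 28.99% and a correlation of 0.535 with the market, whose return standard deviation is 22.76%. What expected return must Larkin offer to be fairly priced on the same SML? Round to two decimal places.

7.25%

MRP = (16.18% − 7.61%) / (2.15 − 0.74) = 6.0780%
R_f = 7.61% − 0.74 × 6.0780% = 3.1123%
β_Larkin = ρ·σ_i/σ_m = 0.535 × 28.99 / 22.76 = 0.6814
E(R_Larkin) = R_f + β × MRP = 3.1123% + 0.6814 × 6.0780% = 7.25%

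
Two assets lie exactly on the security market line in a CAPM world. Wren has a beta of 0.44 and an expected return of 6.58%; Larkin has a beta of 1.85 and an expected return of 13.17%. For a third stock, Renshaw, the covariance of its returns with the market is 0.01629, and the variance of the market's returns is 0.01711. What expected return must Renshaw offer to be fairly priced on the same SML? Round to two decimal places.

8.97%

MRP = (13.17% − 6.58%) / (1.85 − 0.44) = 4.6738%
R_f = 6.58% − 0.44 × 4.6738% = 4.5235%
β_Renshaw = Cov / Var(R_m) = 0.01629 / 0.01711 = 0.9521
E(R_Renshaw) = R_f + β × MRP = 4.5235% + 0.9521 × 4.6738% = 8.97%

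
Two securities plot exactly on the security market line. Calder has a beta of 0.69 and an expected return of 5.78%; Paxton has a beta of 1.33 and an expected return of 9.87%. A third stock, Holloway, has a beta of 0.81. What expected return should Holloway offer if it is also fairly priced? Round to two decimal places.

6.55%

MRP (SML slope) = (9.87% − 5.78%) / (1.33 − 0.69) = 4.09% / 0.64 = 6.3906%
R_f (intercept) = 5.78% − 0.69 × 6.3906% = 1.3705%
E(R_Holloway) = R_f + β × MRP = 1.3705% + 0.81 × 6.3906% = 6.55%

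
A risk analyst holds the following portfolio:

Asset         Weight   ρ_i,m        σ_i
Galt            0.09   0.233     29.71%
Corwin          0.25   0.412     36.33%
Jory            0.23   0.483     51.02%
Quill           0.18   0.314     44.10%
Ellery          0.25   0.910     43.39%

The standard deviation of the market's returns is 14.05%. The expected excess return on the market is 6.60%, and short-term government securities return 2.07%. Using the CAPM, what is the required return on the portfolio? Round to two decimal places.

β_Galt = 0.233 × 29.71% / 14.05% = 0.4927
β_Corwin = 0.412 × 36.33% / 14.05% = 1.0653
β_Jory = 0.483 × 51.02% / 14.05% = 1.7539
β_Quill = 0.314 × 44.10% / 14.05% = 0.9856
β_Ellery = 0.910 × 43.39% / 14.05% = 2.8103
β_P = Σ w_i β_i = 0.09×0.4927 + 0.25×1.0653 + 0.23×1.7539 + 0.18×0.9856 + 0.25×2.8103 = 1.5940
E(R_P) = R_f + β_P × MRP = 2.07% + 1.5940 × 6.60% = 12.59%

12.59%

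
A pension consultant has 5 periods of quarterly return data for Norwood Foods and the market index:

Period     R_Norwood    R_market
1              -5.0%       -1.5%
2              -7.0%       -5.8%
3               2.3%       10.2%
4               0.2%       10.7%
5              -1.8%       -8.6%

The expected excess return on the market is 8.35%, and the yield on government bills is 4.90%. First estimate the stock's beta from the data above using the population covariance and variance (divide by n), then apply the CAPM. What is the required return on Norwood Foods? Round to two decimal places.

7.49%

Mean R_i = (-5.0 − 7.0 + 2.3 + 0.2 − 1.8) / 5 = -2.2600%
Mean R_m = (-1.5 − 5.8 + 10.2 + 10.7 − 8.6) / 5 = 1.0000%
Σ(R_i − R̄_i)(R_m − R̄_m) = 100.4800  ⇒  Cov = 100.4800 / 5 = 20.0960
Σ(R_m − R̄_m)² = 323.3800  ⇒  Var(R_m) = 323.3800 / 5 = 64.6760
β = Cov / Var(R_m) = 20.0960 / 64.6760 = 0.3107
E(R) = R_f + β × MRP = 4.90% + 0.3107 × 8.35% = 7.49%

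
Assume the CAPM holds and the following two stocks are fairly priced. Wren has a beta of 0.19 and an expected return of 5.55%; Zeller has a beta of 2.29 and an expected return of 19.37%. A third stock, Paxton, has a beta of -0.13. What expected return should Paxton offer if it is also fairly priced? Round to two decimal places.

MRP (SML slope) = (19.37% − 5.55%) / (2.29 − 0.19) = 13.82% / 2.10 = 6.5810%
R_f (intercept) = 5.55% − 0.19 × 6.5810% = 4.2996%
E(R_Paxton) = R_f + β × MRP = 4.2996% + -0.13 × 6.5810% = 3.44%

3.44%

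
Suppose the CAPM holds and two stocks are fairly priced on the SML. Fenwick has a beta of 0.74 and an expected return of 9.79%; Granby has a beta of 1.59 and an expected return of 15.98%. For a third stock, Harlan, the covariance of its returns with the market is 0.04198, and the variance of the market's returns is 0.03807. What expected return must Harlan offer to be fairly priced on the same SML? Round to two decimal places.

12.43%

MRP = (15.98% − 9.79%) / (1.59 − 0.74) = 7.2824%
R_f = 9.79% − 0.74 × 7.2824% = 4.4010%
β_Harlan = Cov / Var(R_m) = 0.04198 / 0.03807 = 1.1027
E(R_Harlan) = R_f + β × MRP = 4.4010% + 1.1027 × 7.2824% = 12.43%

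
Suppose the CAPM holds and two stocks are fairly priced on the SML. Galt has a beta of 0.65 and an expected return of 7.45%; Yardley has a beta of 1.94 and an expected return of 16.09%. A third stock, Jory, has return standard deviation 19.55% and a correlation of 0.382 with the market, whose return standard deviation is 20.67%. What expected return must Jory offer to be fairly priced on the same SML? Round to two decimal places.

5.52%

MRP = (16.09% − 7.45%) / (1.94 − 0.65) = 6.6977%
R_f = 7.45% − 0.65 × 6.6977% = 3.0965%
β_Jory = ρ·σ_i/σ_m = 0.382 × 19.55 / 20.67 = 0.3613
E(R_Jory) = R_f + β × MRP = 3.0965% + 0.3613 × 6.6977% = 5.52%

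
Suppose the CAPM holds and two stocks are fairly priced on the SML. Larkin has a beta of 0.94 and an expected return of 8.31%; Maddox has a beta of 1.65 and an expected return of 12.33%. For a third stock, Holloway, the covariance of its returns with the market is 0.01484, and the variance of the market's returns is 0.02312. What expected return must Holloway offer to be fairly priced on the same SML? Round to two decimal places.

6.62%

MRP = (12.33% − 8.31%) / (1.65 − 0.94) = 5.6620%
R_f = 8.31% − 0.94 × 5.6620% = 2.9877%
β_Holloway = Cov / Var(R_m) = 0.01484 / 0.02312 = 0.6419
E(R_Holloway) = R_f + β × MRP = 2.9877% + 0.6419 × 5.6620% = 6.62%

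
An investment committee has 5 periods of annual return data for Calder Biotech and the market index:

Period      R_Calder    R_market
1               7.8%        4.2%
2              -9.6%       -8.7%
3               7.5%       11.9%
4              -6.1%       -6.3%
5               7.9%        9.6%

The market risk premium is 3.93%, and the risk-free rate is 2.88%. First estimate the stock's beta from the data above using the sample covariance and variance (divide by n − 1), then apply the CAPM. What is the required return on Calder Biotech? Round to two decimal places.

6.35%

Mean R_i = (7.8 − 9.6 + 7.5 − 6.1 + 7.9) / 5 = 1.5000%
Mean R_m = (4.2 − 8.7 + 11.9 − 6.3 + 9.6) / 5 = 2.1400%
Σ(R_i − R̄_i)(R_m − R̄_m) = 303.7500  ⇒  Cov = 303.7500 / 4 = 75.9375
Σ(R_m − R̄_m)² = 343.8920  ⇒  Var(R_m) = 343.8920 / 4 = 85.9730
β = Cov / Var(R_m) = 75.9375 / 85.9730 = 0.8833
E(R) = R_f + β × MRP = 2.88% + 0.8833 × 3.93% = 6.35%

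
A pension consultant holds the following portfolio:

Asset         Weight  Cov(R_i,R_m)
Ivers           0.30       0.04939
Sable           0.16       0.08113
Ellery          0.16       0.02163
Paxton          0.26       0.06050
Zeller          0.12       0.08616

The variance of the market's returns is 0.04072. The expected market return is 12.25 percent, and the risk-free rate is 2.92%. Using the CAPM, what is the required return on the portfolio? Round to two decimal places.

β_Ivers = 0.04939 / 0.04072 = 1.2129
β_Sable = 0.08113 / 0.04072 = 1.9924
β_Ellery = 0.02163 / 0.04072 = 0.5312
β_Paxton = 0.06050 / 0.04072 = 1.4858
β_Zeller = 0.08616 / 0.04072 = 2.1159
β_P = Σ w_i β_i = 0.30×1.2129 + 0.16×1.9924 + 0.16×0.5312 + 0.26×1.4858 + 0.12×2.1159 = 1.4079
MRP = 12.25% − 2.92% = 9.33%
E(R_P) = R_f + β_P × MRP = 2.92% + 1.4079 × 9.33% = 16.06%

16.06%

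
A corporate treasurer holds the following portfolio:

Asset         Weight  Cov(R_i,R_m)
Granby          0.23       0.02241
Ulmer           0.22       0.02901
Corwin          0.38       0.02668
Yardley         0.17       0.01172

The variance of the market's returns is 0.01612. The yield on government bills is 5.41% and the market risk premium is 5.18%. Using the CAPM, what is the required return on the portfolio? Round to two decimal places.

13.02%

β_Granby = 0.02241 / 0.01612 = 1.3902
β_Ulmer = 0.02901 / 0.01612 = 1.7996
β_Corwin = 0.02668 / 0.01612 = 1.6551
β_Yardley = 0.01172 / 0.01612 = 0.7270
β_P = Σ w_i β_i = 0.23×1.3902 + 0.22×1.7996 + 0.38×1.6551 + 0.17×0.7270 = 1.4682
E(R_P) = R_f + β_P × MRP = 5.41% + 1.4682 × 5.18% = 13.02%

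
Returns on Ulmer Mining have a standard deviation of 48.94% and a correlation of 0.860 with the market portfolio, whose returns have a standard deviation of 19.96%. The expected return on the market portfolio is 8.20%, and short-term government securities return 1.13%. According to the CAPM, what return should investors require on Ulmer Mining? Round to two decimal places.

β = ρ × σ_i / σ_m = 0.860 × 48.94% / 19.96% = 2.1086
MRP = 8.20% − 1.13% = 7.07%
E(R) = 1.13% + 2.1086 × 7.07% = 16.04%

16.04%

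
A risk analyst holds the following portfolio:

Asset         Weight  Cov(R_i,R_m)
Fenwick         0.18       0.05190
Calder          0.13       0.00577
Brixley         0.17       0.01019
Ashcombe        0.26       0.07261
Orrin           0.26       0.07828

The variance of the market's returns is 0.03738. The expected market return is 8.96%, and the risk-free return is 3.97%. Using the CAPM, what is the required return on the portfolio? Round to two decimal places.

β_Fenwick = 0.05190 / 0.03738 = 1.3884
β_Calder = 0.00577 / 0.03738 = 0.1544
β_Brixley = 0.01019 / 0.03738 = 0.2726
β_Ashcombe = 0.07261 / 0.03738 = 1.9425
β_Orrin = 0.07828 / 0.03738 = 2.0942
β_P = Σ w_i β_i = 0.18×1.3884 + 0.13×0.1544 + 0.17×0.2726 + 0.26×1.9425 + 0.26×2.0942 = 1.3659
MRP = 8.96% − 3.97% = 4.99%
E(R_P) = R_f + β_P × MRP = 3.97% + 1.3659 × 4.99% = 10.79%

10.79%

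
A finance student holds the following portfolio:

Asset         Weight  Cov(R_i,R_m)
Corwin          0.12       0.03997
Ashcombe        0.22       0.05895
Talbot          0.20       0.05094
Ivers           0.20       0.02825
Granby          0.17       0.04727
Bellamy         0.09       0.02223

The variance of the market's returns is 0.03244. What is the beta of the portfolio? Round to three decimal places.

1.345

β_Corwin = 0.03997 / 0.03244 = 1.2321
β_Ashcombe = 0.05895 / 0.03244 = 1.8172
β_Talbot = 0.05094 / 0.03244 = 1.5703
β_Ivers = 0.02825 / 0.03244 = 0.8708
β_Granby = 0.04727 / 0.03244 = 1.4572
β_Bellamy = 0.02223 / 0.03244 = 0.6853
β_P = Σ w_i β_i = 0.12×1.2321 + 0.22×1.8172 + 0.20×1.5703 + 0.20×0.8708 + 0.17×1.4572 + 0.09×0.6853 = 1.3453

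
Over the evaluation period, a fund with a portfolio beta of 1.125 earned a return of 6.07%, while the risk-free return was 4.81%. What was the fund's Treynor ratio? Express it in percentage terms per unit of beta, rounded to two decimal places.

Treynor = (R_P − R_f) / β_P = (6.07% − 4.81%) / 1.1250 = 1.26% / 1.1250 = 1.12%

1.12%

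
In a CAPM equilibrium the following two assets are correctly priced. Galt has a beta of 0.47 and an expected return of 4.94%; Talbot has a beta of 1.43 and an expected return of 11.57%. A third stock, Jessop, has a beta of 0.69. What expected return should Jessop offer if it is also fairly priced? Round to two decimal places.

6.46%

MRP (SML slope) = (11.57% − 4.94%) / (1.43 − 0.47) = 6.63% / 0.96 = 6.9063%
R_f (intercept) = 4.94% − 0.47 × 6.9063% = 1.6940%
E(R_Jessop) = R_f + β × MRP = 1.6940% + 0.69 × 6.9063% = 6.46%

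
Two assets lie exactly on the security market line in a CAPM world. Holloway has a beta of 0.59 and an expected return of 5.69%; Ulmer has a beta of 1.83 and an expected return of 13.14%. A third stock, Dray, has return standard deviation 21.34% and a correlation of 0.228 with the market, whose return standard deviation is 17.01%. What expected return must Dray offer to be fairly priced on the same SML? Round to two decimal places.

MRP = (13.14% − 5.69%) / (1.83 − 0.59) = 6.0081%
R_f = 5.69% − 0.59 × 6.0081% = 2.1452%
β_Dray = ρ·σ_i/σ_m = 0.228 × 21.34 / 17.01 = 0.2860
E(R_Dray) = R_f + β × MRP = 2.1452% + 0.2860 × 6.0081% = 3.86%

3.86%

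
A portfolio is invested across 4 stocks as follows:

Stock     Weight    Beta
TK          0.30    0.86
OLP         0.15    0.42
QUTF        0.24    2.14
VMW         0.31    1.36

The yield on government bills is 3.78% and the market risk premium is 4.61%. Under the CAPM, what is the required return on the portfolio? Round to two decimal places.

9.57%

β_P = Σ w_i β_i = 0.30×0.86 + 0.15×0.42 + 0.24×2.14 + 0.31×1.36 = 1.2562
E(R_P) = R_f + β_P × MRP = 3.78% + 1.2562 × 4.61% = 9.57%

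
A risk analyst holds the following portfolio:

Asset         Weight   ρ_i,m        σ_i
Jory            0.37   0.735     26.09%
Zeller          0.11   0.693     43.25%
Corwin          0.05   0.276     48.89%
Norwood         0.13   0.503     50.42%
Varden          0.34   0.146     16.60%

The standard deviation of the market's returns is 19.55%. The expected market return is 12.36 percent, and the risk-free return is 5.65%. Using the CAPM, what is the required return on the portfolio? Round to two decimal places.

10.86%

β_Jory = 0.735 × 26.09% / 19.55% = 0.9809
β_Zeller = 0.693 × 43.25% / 19.55% = 1.5331
β_Corwin = 0.276 × 48.89% / 19.55% = 0.6902
β_Norwood = 0.503 × 50.42% / 19.55% = 1.2973
β_Varden = 0.146 × 16.60% / 19.55% = 0.1240
β_P = Σ w_i β_i = 0.37×0.9809 + 0.11×1.5331 + 0.05×0.6902 + 0.13×1.2973 + 0.34×0.1240 = 0.7769
MRP = 12.36% − 5.65% = 6.71%
E(R_P) = R_f + β_P × MRP = 5.65% + 0.7769 × 6.71% = 10.86%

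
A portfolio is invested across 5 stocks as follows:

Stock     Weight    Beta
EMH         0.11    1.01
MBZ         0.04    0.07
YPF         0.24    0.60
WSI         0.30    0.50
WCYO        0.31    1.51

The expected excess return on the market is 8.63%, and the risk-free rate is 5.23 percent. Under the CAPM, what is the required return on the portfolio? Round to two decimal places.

β_P = Σ w_i β_i = 0.11×1.01 + 0.04×0.07 + 0.24×0.60 + 0.30×0.50 + 0.31×1.51 = 0.8760
E(R_P) = R_f + β_P × MRP = 5.23% + 0.8760 × 8.63% = 12.79%

12.79%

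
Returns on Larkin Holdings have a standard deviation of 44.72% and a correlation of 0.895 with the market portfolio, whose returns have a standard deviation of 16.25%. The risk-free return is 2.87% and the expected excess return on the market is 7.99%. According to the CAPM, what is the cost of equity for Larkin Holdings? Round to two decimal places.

22.55%

β = ρ × σ_i / σ_m = 0.895 × 44.72% / 16.25% = 2.4630
E(R) = 2.87% + 2.4630 × 7.99% = 22.55%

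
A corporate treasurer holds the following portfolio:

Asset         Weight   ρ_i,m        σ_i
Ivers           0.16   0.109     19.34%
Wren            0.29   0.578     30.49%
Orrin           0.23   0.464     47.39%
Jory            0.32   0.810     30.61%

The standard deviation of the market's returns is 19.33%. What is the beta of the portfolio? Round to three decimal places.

0.954

β_Ivers = 0.109 × 19.34% / 19.33% = 0.1091
β_Wren = 0.578 × 30.49% / 19.33% = 0.9117
β_Orrin = 0.464 × 47.39% / 19.33% = 1.1376
β_Jory = 0.810 × 30.61% / 19.33% = 1.2827
β_P = Σ w_i β_i = 0.16×0.1091 + 0.29×0.9117 + 0.23×1.1376 + 0.32×1.2827 = 0.9540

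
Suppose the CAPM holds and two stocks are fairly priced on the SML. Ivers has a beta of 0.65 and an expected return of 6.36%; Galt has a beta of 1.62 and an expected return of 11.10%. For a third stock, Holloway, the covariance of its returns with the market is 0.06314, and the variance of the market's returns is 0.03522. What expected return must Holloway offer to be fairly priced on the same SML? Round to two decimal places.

MRP = (11.10% − 6.36%) / (1.62 − 0.65) = 4.8866%
R_f = 6.36% − 0.65 × 4.8866% = 3.1837%
β_Holloway = Cov / Var(R_m) = 0.06314 / 0.03522 = 1.7927
E(R_Holloway) = R_f + β × MRP = 3.1837% + 1.7927 × 4.8866% = 11.94%

11.94%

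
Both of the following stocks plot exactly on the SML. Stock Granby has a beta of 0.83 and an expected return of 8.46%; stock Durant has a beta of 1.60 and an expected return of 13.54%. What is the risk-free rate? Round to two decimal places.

Both satisfy E(R) = R_f + β·MRP, so the slope of the SML is
MRP = (13.54% − 8.46%) / (1.60 − 0.83) = 5.08% / 0.77 = 6.5974%
R_f = E(R_Granby) − β_Granby·MRP = 8.46% − 0.83 × 6.5974% = 2.9842%

2.98%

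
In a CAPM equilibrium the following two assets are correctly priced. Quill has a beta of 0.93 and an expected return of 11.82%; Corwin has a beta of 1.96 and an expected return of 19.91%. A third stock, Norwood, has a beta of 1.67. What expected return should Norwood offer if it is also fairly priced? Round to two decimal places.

MRP (SML slope) = (19.91% − 11.82%) / (1.96 − 0.93) = 8.09% / 1.03 = 7.8544%
R_f (intercept) = 11.82% − 0.93 × 7.8544% = 4.5154%
E(R_Norwood) = R_f + β × MRP = 4.5154% + 1.67 × 7.8544% = 17.63%

17.63%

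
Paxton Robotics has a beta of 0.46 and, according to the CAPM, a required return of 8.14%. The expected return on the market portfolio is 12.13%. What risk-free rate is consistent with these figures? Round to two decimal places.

E(R) = R_f + β(E(R_m) − R_f) = R_f(1 − β) + β·E(R_m)
8.14% = R_f × (1 − 0.46) + 0.46 × 12.13%
8.14% = R_f × 0.54 + 5.5798%
R_f = (8.14% − 5.5798%) / 0.54 = 4.74%

4.74%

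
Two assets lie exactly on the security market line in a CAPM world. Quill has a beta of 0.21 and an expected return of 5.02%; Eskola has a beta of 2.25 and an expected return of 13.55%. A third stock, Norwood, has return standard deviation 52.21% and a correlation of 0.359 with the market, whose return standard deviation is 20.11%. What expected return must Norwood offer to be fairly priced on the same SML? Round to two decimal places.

8.04%

MRP = (13.55% − 5.02%) / (2.25 − 0.21) = 4.1814%
R_f = 5.02% − 0.21 × 4.1814% = 4.1419%
β_Norwood = ρ·σ_i/σ_m = 0.359 × 52.21 / 20.11 = 0.9320
E(R_Norwood) = R_f + β × MRP = 4.1419% + 0.9320 × 4.1814% = 8.04%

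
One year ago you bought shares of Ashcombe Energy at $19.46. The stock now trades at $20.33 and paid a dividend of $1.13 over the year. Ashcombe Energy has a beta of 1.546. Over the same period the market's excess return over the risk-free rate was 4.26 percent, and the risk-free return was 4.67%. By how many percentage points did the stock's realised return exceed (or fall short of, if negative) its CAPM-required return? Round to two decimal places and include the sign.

-0.98%

Realised HPR = (P1 + D1 − P0) / P0 = (20.33 + 1.13 − 19.46) / 19.46 = 2.00 / 19.46 = 10.2775%
CAPM required = R_f + β·MRP = 4.67% + 1.546 × 4.26% = 11.25596%
α = realised − required = 10.2775% − 11.25596% = -0.98%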